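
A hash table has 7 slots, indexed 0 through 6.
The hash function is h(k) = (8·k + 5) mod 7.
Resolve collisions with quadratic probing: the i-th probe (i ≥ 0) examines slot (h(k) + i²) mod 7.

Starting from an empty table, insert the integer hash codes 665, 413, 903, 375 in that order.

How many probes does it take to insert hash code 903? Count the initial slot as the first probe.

3

Insert 665: h=5, slot 5 empty → index 5.
Insert 413: h=5, slot 5 occupied → index 6.
Insert 903: h=5, slots 5,6 occupied → index 2.
Insert 375: h=2, slot 2 occupied → index 3.
Table: [_, _, 903, 375, _, 665, 413]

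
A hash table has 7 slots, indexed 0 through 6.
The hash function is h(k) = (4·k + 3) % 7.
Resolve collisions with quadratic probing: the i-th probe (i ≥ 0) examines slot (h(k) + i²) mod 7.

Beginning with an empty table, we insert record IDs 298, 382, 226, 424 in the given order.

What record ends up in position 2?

298 hashes to 5; slot 5 is free => place at 5.
382 hashes to 5; 5 taken => place at 6.
226 hashes to 4; slot 4 is free => place at 4.
424 hashes to 5; 5,6 taken => place at 2.
Table: [—, —, 424, —, 226, 298, 382]

424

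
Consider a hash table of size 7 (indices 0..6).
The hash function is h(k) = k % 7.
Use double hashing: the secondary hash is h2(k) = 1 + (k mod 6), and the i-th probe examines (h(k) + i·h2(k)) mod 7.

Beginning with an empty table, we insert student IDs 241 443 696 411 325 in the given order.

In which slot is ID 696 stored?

241: h=3 → slot 3
443: h=2 → slot 2
696: h=3, h2=1, probe 3,4 → slot 4
411: h=5 → slot 5
325: h=3, h2=2, probe 3,5,0 → slot 0
Table: [325, _, 443, 241, 696, 411, _]

4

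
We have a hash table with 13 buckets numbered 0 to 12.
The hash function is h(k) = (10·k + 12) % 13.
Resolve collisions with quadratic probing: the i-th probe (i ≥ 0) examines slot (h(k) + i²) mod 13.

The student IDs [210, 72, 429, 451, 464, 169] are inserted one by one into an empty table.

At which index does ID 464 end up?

2

Insert 210: h=6, slot 6 empty → index 6.
Insert 72: h=4, slot 4 empty → index 4.
Insert 429: h=12, slot 12 empty → index 12.
Insert 451: h=11, slot 11 empty → index 11.
Insert 464: h=11, slots 11,12 occupied → index 2.
Insert 169: h=12, slot 12 occupied → index 0.
Table: [169, ., 464, ., 72, ., 210, ., ., ., ., 451, 429]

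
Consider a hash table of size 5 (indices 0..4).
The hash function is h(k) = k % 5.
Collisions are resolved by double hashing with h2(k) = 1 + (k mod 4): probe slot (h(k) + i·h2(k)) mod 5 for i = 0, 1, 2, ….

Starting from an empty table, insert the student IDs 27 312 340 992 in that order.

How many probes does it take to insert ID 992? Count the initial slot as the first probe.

Insert 27: h=2, slot 2 empty -> index 2.
Insert 312: h=2, h2=1, slot 2 occupied -> index 3.
Insert 340: h=0, slot 0 empty -> index 0.
Insert 992: h=2, h2=1, slots 2,3 occupied -> index 4.
Table: [340, -, 27, 312, 992]

3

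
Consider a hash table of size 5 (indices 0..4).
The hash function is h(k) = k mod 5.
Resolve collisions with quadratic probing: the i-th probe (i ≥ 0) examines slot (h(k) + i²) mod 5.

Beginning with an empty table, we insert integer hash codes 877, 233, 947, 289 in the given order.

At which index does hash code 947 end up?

877: h=2 -> slot 2
233: h=3 -> slot 3
947: h=2, probe 2,3,1 -> slot 1
289: h=4 -> slot 4
Table: [-, 947, 877, 233, 289]

1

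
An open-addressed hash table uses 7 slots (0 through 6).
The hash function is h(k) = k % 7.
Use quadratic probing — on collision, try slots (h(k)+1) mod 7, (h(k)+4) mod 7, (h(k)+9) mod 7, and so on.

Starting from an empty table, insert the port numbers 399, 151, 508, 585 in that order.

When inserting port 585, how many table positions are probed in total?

399: h=0 -> slot 0
151: h=4 -> slot 4
508: h=4, probe 4,5 -> slot 5
585: h=4, probe 4,5,1 -> slot 1
Table: [399, 585, —, —, 151, 508, —]

3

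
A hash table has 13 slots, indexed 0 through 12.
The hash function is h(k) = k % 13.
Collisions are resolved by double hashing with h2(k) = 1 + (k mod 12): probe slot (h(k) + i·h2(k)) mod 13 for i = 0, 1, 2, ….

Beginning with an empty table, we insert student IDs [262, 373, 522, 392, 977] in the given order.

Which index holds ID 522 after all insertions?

262 hashes to 2; slot 2 is free => place at 2.
373 hashes to 9; slot 9 is free => place at 9.
522 hashes to 2, h2=7; 2,9 taken => place at 3.
392 hashes to 2, h2=9; 2 taken => place at 11.
977 hashes to 2, h2=6; 2 taken => place at 8.
Table: [_, _, 262, 522, _, _, _, _, 977, 373, _, 392, _]

3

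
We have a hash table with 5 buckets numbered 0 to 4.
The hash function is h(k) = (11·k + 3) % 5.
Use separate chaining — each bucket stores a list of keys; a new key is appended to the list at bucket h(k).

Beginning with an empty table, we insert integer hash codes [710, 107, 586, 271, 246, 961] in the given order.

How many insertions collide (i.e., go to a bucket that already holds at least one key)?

710 → bucket 3
107 → bucket 0
586 → bucket 4
271 → bucket 4 (collision)
246 → bucket 4 (collision)
961 → bucket 4 (collision)
Final buckets:
0: 107
1: .
2: .
3: 710
4: 586 -> 271 -> 246 -> 961

3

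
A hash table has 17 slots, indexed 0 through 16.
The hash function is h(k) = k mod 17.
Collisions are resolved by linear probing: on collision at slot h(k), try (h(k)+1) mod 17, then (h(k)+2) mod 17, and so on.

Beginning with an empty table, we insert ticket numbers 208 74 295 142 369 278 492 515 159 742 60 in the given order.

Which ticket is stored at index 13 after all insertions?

60

208: h=4 -> slot 4
74: h=6 -> slot 6
295: h=6, probe 6,7 -> slot 7
142: h=6, probe 6,7,8 -> slot 8
369: h=12 -> slot 12
278: h=6, probe 6,7,8,9 -> slot 9
492: h=16 -> slot 16
515: h=5 -> slot 5
159: h=6, probe 6,7,8,9,10 -> slot 10
742: h=11 -> slot 11
60: h=9, probe 9,10,11,12,13 -> slot 13
Table: [., ., ., ., 208, 515, 74, 295, 142, 278, 159, 742, 369, 60, ., ., 492]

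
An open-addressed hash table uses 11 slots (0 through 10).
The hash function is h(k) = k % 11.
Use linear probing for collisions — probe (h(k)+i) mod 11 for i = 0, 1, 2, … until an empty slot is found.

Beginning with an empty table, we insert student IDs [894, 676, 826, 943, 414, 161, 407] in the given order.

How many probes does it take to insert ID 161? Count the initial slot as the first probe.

894 hashes to 3; slot 3 is free -> place at 3.
676 hashes to 5; slot 5 is free -> place at 5.
826 hashes to 1; slot 1 is free -> place at 1.
943 hashes to 8; slot 8 is free -> place at 8.
414 hashes to 7; slot 7 is free -> place at 7.
161 hashes to 7; 7,8 taken -> place at 9.
407 hashes to 0; slot 0 is free -> place at 0.
Table: [407, 826, _, 894, _, 676, _, 414, 943, 161, _]

3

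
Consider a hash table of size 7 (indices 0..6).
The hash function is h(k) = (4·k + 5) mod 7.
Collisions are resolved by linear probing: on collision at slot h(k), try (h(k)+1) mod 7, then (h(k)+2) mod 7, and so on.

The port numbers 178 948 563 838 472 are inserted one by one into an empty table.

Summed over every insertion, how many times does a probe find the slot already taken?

Insert 178: h=3, slot 3 empty → index 3.
Insert 948: h=3, slot 3 occupied → index 4.
Insert 563: h=3, slots 3,4 occupied → index 5.
Insert 838: h=4, slots 4,5 occupied → index 6.
Insert 472: h=3, slots 3,4,5,6 occupied → index 0.
Table: [472, _, _, 178, 948, 563, 838]

9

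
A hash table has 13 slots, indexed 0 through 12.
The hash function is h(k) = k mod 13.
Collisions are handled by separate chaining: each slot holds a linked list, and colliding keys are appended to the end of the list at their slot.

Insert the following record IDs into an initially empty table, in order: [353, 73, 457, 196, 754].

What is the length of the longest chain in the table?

Insert 353: h=2, bucket 2 empty -> new chain.
Insert 73: h=8, bucket 8 empty -> new chain.
Insert 457: h=2, bucket 2 nonempty -> append to chain.
Insert 196: h=1, bucket 1 empty -> new chain.
Insert 754: h=0, bucket 0 empty -> new chain.
Final buckets:
0: 754
1: 196
2: 353 -> 457
3: -
4: -
5: -
6: -
7: -
8: 73
9: -
10: -
11: -
12: -

2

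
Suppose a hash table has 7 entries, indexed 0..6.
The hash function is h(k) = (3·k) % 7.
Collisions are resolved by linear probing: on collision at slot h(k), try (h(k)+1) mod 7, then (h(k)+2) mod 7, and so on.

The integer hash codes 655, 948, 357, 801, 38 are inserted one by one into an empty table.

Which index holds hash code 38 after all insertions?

4

655: h=5 -> slot 5
948: h=2 -> slot 2
357: h=0 -> slot 0
801: h=2, probe 2,3 -> slot 3
38: h=2, probe 2,3,4 -> slot 4
Table: [357, _, 948, 801, 38, 655, _]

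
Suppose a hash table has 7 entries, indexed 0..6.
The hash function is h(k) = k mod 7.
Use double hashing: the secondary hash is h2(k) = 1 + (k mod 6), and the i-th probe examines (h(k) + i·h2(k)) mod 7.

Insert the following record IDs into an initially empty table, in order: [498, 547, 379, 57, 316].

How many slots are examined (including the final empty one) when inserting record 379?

3

498 hashes to 1; slot 1 is free => place at 1.
547 hashes to 1, h2=2; 1 taken => place at 3.
379 hashes to 1, h2=2; 1,3 taken => place at 5.
57 hashes to 1, h2=4; 1,5 taken => place at 2.
316 hashes to 1, h2=5; 1 taken => place at 6.
Table: [., 498, 57, 547, ., 379, 316]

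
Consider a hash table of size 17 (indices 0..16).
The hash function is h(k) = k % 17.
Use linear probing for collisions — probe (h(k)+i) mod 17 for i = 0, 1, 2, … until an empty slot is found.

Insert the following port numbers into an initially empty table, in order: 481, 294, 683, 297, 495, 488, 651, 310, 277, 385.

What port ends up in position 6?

481 hashes to 5; slot 5 is free -> place at 5.
294 hashes to 5; 5 taken -> place at 6.
683 hashes to 3; slot 3 is free -> place at 3.
297 hashes to 8; slot 8 is free -> place at 8.
495 hashes to 2; slot 2 is free -> place at 2.
488 hashes to 12; slot 12 is free -> place at 12.
651 hashes to 5; 5,6 taken -> place at 7.
310 hashes to 4; slot 4 is free -> place at 4.
277 hashes to 5; 5,6,7,8 taken -> place at 9.
385 hashes to 11; slot 11 is free -> place at 11.
Table: [—, —, 495, 683, 310, 481, 294, 651, 297, 277, —, 385, 488, —, —, —, —]

294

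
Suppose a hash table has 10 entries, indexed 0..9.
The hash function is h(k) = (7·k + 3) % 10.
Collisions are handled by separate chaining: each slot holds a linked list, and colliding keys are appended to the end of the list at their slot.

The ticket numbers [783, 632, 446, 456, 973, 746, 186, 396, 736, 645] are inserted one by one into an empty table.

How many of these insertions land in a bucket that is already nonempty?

Insert 783: h=4, bucket 4 empty → new chain.
Insert 632: h=7, bucket 7 empty → new chain.
Insert 446: h=5, bucket 5 empty → new chain.
Insert 456: h=5, bucket 5 nonempty → append to chain.
Insert 973: h=4, bucket 4 nonempty → append to chain.
Insert 746: h=5, bucket 5 nonempty → append to chain.
Insert 186: h=5, bucket 5 nonempty → append to chain.
Insert 396: h=5, bucket 5 nonempty → append to chain.
Insert 736: h=5, bucket 5 nonempty → append to chain.
Insert 645: h=8, bucket 8 empty → new chain.
Final buckets:
0: —
1: —
2: —
3: —
4: 783 -> 973
5: 446 -> 456 -> 746 -> 186 -> 396 -> 736
6: —
7: 632
8: 645
9: —

6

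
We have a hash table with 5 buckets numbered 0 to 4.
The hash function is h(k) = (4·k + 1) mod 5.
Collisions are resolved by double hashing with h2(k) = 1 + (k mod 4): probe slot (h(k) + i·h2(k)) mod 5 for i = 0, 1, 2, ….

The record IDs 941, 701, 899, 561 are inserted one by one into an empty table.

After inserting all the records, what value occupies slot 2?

701

941 hashes to 0; slot 0 is free -> place at 0.
701 hashes to 0, h2=2; 0 taken -> place at 2.
899 hashes to 2, h2=4; 2 taken -> place at 1.
561 hashes to 0, h2=2; 0,2 taken -> place at 4.
Table: [941, 899, 701, -, 561]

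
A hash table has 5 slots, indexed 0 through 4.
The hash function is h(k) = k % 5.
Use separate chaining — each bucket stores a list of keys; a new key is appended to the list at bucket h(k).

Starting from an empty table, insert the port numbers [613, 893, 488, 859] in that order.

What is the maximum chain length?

Insert 613: h=3, bucket 3 empty -> new chain.
Insert 893: h=3, bucket 3 nonempty -> append to chain.
Insert 488: h=3, bucket 3 nonempty -> append to chain.
Insert 859: h=4, bucket 4 empty -> new chain.
Final buckets:
0: ∅
1: ∅
2: ∅
3: 613 -> 893 -> 488
4: 859

3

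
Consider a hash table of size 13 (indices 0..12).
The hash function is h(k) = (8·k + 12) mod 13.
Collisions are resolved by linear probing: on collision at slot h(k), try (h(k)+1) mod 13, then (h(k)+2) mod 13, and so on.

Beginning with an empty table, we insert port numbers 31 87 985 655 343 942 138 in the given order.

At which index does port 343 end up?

3

31: h=0 -> slot 0
87: h=6 -> slot 6
985: h=1 -> slot 1
655: h=0, probe 0,1,2 -> slot 2
343: h=0, probe 0,1,2,3 -> slot 3
942: h=8 -> slot 8
138: h=11 -> slot 11
Table: [31, 985, 655, 343, ., ., 87, ., 942, ., ., 138, .]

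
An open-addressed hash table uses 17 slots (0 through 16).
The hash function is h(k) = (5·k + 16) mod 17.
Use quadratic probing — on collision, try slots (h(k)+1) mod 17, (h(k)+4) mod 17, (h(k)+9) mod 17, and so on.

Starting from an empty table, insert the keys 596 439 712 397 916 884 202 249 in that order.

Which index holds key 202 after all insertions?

596: h=4 => slot 4
439: h=1 => slot 1
712: h=6 => slot 6
397: h=12 => slot 12
916: h=6, probe 6,7 => slot 7
884: h=16 => slot 16
202: h=6, probe 6,7,10 => slot 10
249: h=3 => slot 3
Table: [., 439, ., 249, 596, ., 712, 916, ., ., 202, ., 397, ., ., ., 884]

10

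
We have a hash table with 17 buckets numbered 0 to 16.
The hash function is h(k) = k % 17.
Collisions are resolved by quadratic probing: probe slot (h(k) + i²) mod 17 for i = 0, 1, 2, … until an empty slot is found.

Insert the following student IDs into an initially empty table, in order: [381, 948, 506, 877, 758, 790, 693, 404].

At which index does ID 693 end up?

381 hashes to 7; slot 7 is free => place at 7.
948 hashes to 13; slot 13 is free => place at 13.
506 hashes to 13; 13 taken => place at 14.
877 hashes to 10; slot 10 is free => place at 10.
758 hashes to 10; 10 taken => place at 11.
790 hashes to 8; slot 8 is free => place at 8.
693 hashes to 13; 13,14 taken => place at 0.
404 hashes to 13; 13,14,0 taken => place at 5.
Table: [693, _, _, _, _, 404, _, 381, 790, _, 877, 758, _, 948, 506, _, _]

0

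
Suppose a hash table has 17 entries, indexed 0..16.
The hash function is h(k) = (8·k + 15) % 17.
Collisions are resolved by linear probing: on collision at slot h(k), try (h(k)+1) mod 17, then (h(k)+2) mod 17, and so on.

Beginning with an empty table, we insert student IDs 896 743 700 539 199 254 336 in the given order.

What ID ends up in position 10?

743

896: h=9 → slot 9
743: h=9, probe 9,10 → slot 10
700: h=5 → slot 5
539: h=9, probe 9,10,11 → slot 11
199: h=9, probe 9,10,11,12 → slot 12
254: h=7 → slot 7
336: h=0 → slot 0
Table: [336, _, _, _, _, 700, _, 254, _, 896, 743, 539, 199, _, _, _, _]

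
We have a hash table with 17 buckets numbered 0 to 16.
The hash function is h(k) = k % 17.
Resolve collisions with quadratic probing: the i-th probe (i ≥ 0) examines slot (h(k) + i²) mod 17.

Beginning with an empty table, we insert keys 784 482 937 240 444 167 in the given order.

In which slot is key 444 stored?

784: h=2 => slot 2
482: h=6 => slot 6
937: h=2, probe 2,3 => slot 3
240: h=2, probe 2,3,6,11 => slot 11
444: h=2, probe 2,3,6,11,1 => slot 1
167: h=14 => slot 14
Table: [_, 444, 784, 937, _, _, 482, _, _, _, _, 240, _, _, 167, _, _]

1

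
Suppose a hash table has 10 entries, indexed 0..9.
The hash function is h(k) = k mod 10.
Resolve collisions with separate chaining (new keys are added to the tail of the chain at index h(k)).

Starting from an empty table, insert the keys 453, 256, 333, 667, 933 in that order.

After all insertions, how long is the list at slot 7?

1

Insert 453: h=3, bucket 3 empty -> new chain.
Insert 256: h=6, bucket 6 empty -> new chain.
Insert 333: h=3, bucket 3 nonempty -> append to chain.
Insert 667: h=7, bucket 7 empty -> new chain.
Insert 933: h=3, bucket 3 nonempty -> append to chain.
Final buckets:
0: —
1: —
2: —
3: 453 -> 333 -> 933
4: —
5: —
6: 256
7: 667
8: —
9: —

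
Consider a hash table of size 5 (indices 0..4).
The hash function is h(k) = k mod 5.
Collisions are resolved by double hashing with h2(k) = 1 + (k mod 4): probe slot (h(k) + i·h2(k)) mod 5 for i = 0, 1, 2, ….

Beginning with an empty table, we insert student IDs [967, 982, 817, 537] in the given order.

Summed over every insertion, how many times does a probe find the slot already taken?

4

Insert 967: h=2, slot 2 empty -> index 2.
Insert 982: h=2, h2=3, slot 2 occupied -> index 0.
Insert 817: h=2, h2=2, slot 2 occupied -> index 4.
Insert 537: h=2, h2=2, slots 2,4 occupied -> index 1.
Table: [982, 537, 967, -, 817]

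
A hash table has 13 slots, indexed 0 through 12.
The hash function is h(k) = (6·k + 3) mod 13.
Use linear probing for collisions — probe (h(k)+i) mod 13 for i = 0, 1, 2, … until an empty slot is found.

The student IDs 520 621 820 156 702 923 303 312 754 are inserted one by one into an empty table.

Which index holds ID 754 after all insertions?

8

520: h=3 -> slot 3
621: h=11 -> slot 11
820: h=9 -> slot 9
156: h=3, probe 3,4 -> slot 4
702: h=3, probe 3,4,5 -> slot 5
923: h=3, probe 3,4,5,6 -> slot 6
303: h=1 -> slot 1
312: h=3, probe 3,4,5,6,7 -> slot 7
754: h=3, probe 3,4,5,6,7,8 -> slot 8
Table: [-, 303, -, 520, 156, 702, 923, 312, 754, 820, -, 621, -]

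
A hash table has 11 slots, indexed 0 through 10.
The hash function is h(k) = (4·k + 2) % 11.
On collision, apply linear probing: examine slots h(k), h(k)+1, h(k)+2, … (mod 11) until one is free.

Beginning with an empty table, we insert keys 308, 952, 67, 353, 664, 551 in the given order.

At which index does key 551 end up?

9

Insert 308: h=2, slot 2 empty → index 2.
Insert 952: h=4, slot 4 empty → index 4.
Insert 67: h=6, slot 6 empty → index 6.
Insert 353: h=6, slot 6 occupied → index 7.
Insert 664: h=7, slot 7 occupied → index 8.
Insert 551: h=6, slots 6,7,8 occupied → index 9.
Table: [—, —, 308, —, 952, —, 67, 353, 664, 551, —]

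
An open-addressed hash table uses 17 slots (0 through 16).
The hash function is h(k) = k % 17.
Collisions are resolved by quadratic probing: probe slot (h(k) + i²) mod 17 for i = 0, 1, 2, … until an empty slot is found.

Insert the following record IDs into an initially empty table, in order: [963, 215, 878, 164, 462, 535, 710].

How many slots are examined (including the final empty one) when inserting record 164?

Insert 963: h=11, slot 11 empty → index 11.
Insert 215: h=11, slot 11 occupied → index 12.
Insert 878: h=11, slots 11,12 occupied → index 15.
Insert 164: h=11, slots 11,12,15 occupied → index 3.
Insert 462: h=3, slot 3 occupied → index 4.
Insert 535: h=8, slot 8 empty → index 8.
Insert 710: h=13, slot 13 empty → index 13.
Table: [_, _, _, 164, 462, _, _, _, 535, _, _, 963, 215, 710, _, 878, _]

4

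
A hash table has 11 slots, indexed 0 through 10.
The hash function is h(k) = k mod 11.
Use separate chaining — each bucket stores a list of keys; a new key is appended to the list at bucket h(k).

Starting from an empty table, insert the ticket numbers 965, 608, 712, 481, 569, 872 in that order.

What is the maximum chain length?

965 -> bucket 8
608 -> bucket 3
712 -> bucket 8 (collision)
481 -> bucket 8 (collision)
569 -> bucket 8 (collision)
872 -> bucket 3 (collision)
Final buckets:
0: —
1: —
2: —
3: 608 -> 872
4: —
5: —
6: —
7: —
8: 965 -> 712 -> 481 -> 569
9: —
10: —

4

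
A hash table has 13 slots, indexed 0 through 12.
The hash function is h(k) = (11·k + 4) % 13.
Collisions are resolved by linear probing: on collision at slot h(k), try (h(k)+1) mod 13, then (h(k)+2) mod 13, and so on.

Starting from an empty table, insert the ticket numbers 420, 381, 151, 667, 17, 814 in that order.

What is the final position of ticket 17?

420 hashes to 9; slot 9 is free -> place at 9.
381 hashes to 9; 9 taken -> place at 10.
151 hashes to 1; slot 1 is free -> place at 1.
667 hashes to 9; 9,10 taken -> place at 11.
17 hashes to 9; 9,10,11 taken -> place at 12.
814 hashes to 1; 1 taken -> place at 2.
Table: [—, 151, 814, —, —, —, —, —, —, 420, 381, 667, 17]

12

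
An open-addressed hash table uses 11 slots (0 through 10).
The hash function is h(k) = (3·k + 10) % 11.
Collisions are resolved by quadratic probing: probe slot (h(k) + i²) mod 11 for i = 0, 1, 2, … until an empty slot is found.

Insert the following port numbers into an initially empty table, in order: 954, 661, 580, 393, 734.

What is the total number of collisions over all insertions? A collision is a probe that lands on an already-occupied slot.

9

954: h=1 -> slot 1
661: h=2 -> slot 2
580: h=1, probe 1,2,5 -> slot 5
393: h=1, probe 1,2,5,10 -> slot 10
734: h=1, probe 1,2,5,10,6 -> slot 6
Table: [∅, 954, 661, ∅, ∅, 580, 734, ∅, ∅, ∅, 393]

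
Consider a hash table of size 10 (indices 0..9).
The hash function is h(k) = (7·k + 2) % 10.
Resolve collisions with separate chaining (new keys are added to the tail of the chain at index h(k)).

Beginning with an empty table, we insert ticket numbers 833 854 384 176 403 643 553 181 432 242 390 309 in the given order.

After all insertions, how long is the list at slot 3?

4

833 -> bucket 3
854 -> bucket 0
384 -> bucket 0 (collision)
176 -> bucket 4
403 -> bucket 3 (collision)
643 -> bucket 3 (collision)
553 -> bucket 3 (collision)
181 -> bucket 9
432 -> bucket 6
242 -> bucket 6 (collision)
390 -> bucket 2
309 -> bucket 5
Final buckets:
0: 854 -> 384
1: .
2: 390
3: 833 -> 403 -> 643 -> 553
4: 176
5: 309
6: 432 -> 242
7: .
8: .
9: 181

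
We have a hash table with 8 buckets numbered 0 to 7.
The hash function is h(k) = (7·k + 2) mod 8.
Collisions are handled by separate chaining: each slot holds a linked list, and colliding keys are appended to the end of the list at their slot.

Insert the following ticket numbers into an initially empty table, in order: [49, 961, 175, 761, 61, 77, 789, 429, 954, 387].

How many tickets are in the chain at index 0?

49 → bucket 1
961 → bucket 1 (collision)
175 → bucket 3
761 → bucket 1 (collision)
61 → bucket 5
77 → bucket 5 (collision)
789 → bucket 5 (collision)
429 → bucket 5 (collision)
954 → bucket 0
387 → bucket 7
Final buckets:
0: 954
1: 49 -> 961 -> 761
2: _
3: 175
4: _
5: 61 -> 77 -> 789 -> 429
6: _
7: 387

1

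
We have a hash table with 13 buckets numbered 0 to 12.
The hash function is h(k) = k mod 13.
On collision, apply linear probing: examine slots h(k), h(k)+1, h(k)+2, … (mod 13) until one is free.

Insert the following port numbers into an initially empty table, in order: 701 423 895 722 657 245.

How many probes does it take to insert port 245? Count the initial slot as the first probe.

3

701: h=12 → slot 12
423: h=7 → slot 7
895: h=11 → slot 11
722: h=7, probe 7,8 → slot 8
657: h=7, probe 7,8,9 → slot 9
245: h=11, probe 11,12,0 → slot 0
Table: [245, ∅, ∅, ∅, ∅, ∅, ∅, 423, 722, 657, ∅, 895, 701]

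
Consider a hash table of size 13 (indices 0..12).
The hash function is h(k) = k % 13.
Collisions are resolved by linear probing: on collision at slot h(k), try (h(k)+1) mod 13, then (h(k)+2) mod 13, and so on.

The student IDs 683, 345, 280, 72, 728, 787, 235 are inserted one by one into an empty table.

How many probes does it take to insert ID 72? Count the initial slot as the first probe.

Insert 683: h=7, slot 7 empty -> index 7.
Insert 345: h=7, slot 7 occupied -> index 8.
Insert 280: h=7, slots 7,8 occupied -> index 9.
Insert 72: h=7, slots 7,8,9 occupied -> index 10.
Insert 728: h=0, slot 0 empty -> index 0.
Insert 787: h=7, slots 7,8,9,10 occupied -> index 11.
Insert 235: h=1, slot 1 empty -> index 1.
Table: [728, 235, ., ., ., ., ., 683, 345, 280, 72, 787, .]

4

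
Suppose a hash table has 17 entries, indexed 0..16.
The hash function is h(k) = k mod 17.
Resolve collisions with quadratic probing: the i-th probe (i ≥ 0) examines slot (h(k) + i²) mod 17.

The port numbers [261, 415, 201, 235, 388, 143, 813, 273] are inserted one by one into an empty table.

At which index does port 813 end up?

261: h=6 -> slot 6
415: h=7 -> slot 7
201: h=14 -> slot 14
235: h=14, probe 14,15 -> slot 15
388: h=14, probe 14,15,1 -> slot 1
143: h=7, probe 7,8 -> slot 8
813: h=14, probe 14,15,1,6,13 -> slot 13
273: h=1, probe 1,2 -> slot 2
Table: [_, 388, 273, _, _, _, 261, 415, 143, _, _, _, _, 813, 201, 235, _]

13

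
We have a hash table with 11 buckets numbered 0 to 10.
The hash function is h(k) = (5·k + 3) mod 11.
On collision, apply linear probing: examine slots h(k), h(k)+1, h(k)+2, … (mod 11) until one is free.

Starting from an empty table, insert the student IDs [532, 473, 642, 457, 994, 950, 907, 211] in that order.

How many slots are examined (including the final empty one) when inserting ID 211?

532: h=1 -> slot 1
473: h=3 -> slot 3
642: h=1, probe 1,2 -> slot 2
457: h=0 -> slot 0
994: h=1, probe 1,2,3,4 -> slot 4
950: h=1, probe 1,2,3,4,5 -> slot 5
907: h=6 -> slot 6
211: h=2, probe 2,3,4,5,6,7 -> slot 7
Table: [457, 532, 642, 473, 994, 950, 907, 211, —, —, —]

6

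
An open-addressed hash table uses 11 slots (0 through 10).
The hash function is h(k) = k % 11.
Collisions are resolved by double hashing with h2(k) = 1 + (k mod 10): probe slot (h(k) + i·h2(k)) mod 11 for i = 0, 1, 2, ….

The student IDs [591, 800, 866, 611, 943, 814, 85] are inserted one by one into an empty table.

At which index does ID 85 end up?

Insert 591: h=8, slot 8 empty → index 8.
Insert 800: h=8, h2=1, slot 8 occupied → index 9.
Insert 866: h=8, h2=7, slot 8 occupied → index 4.
Insert 611: h=6, slot 6 empty → index 6.
Insert 943: h=8, h2=4, slot 8 occupied → index 1.
Insert 814: h=0, slot 0 empty → index 0.
Insert 85: h=8, h2=6, slot 8 occupied → index 3.
Table: [814, 943, -, 85, 866, -, 611, -, 591, 800, -]

3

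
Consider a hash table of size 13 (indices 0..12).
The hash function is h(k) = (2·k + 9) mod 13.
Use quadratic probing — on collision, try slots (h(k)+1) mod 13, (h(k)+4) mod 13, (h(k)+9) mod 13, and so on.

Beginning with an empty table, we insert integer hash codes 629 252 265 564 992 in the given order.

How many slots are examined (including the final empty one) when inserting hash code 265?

3

Insert 629: h=6, slot 6 empty → index 6.
Insert 252: h=6, slot 6 occupied → index 7.
Insert 265: h=6, slots 6,7 occupied → index 10.
Insert 564: h=6, slots 6,7,10 occupied → index 2.
Insert 992: h=4, slot 4 empty → index 4.
Table: [-, -, 564, -, 992, -, 629, 252, -, -, 265, -, -]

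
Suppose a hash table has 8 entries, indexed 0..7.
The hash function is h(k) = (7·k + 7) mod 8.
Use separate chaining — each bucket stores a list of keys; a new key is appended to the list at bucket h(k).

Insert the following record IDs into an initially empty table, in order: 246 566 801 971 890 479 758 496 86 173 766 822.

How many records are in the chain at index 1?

246 -> bucket 1
566 -> bucket 1 (collision)
801 -> bucket 6
971 -> bucket 4
890 -> bucket 5
479 -> bucket 0
758 -> bucket 1 (collision)
496 -> bucket 7
86 -> bucket 1 (collision)
173 -> bucket 2
766 -> bucket 1 (collision)
822 -> bucket 1 (collision)
Final buckets:
0: 479
1: 246 -> 566 -> 758 -> 86 -> 766 -> 822
2: 173
3: _
4: 971
5: 890
6: 801
7: 496

6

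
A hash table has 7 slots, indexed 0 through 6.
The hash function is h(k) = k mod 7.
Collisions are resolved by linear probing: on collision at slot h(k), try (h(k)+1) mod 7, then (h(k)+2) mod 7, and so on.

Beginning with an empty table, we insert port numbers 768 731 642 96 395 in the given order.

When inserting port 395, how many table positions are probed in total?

Insert 768: h=5, slot 5 empty -> index 5.
Insert 731: h=3, slot 3 empty -> index 3.
Insert 642: h=5, slot 5 occupied -> index 6.
Insert 96: h=5, slots 5,6 occupied -> index 0.
Insert 395: h=3, slot 3 occupied -> index 4.
Table: [96, ∅, ∅, 731, 395, 768, 642]

2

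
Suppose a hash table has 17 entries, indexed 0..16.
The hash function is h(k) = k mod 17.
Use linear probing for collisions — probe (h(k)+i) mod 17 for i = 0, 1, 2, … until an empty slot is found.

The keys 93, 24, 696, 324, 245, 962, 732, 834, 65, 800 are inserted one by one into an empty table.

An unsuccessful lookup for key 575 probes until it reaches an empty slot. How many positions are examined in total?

Insert 93: h=8, slot 8 empty → index 8.
Insert 24: h=7, slot 7 empty → index 7.
Insert 696: h=16, slot 16 empty → index 16.
Insert 324: h=1, slot 1 empty → index 1.
Insert 245: h=7, slots 7,8 occupied → index 9.
Insert 962: h=10, slot 10 empty → index 10.
Insert 732: h=1, slot 1 occupied → index 2.
Insert 834: h=1, slots 1,2 occupied → index 3.
Insert 65: h=14, slot 14 empty → index 14.
Insert 800: h=1, slots 1,2,3 occupied → index 4.
Table: [—, 324, 732, 834, 800, —, —, 24, 93, 245, 962, —, —, —, 65, —, 696]
Lookup 575: h=14, probe 14,15 → slot 15 empty, not found.

2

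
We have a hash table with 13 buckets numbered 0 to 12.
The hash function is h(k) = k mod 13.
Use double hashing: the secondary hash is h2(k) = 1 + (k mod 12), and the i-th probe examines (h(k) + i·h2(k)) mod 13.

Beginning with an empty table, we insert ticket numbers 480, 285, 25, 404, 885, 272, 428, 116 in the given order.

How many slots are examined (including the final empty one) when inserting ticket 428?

480: h=12 -> slot 12
285: h=12, h2=10, probe 12,9 -> slot 9
25: h=12, h2=2, probe 12,1 -> slot 1
404: h=1, h2=9, probe 1,10 -> slot 10
885: h=1, h2=10, probe 1,11 -> slot 11
272: h=12, h2=9, probe 12,8 -> slot 8
428: h=12, h2=9, probe 12,8,4 -> slot 4
116: h=12, h2=9, probe 12,8,4,0 -> slot 0
Table: [116, 25, _, _, 428, _, _, _, 272, 285, 404, 885, 480]

3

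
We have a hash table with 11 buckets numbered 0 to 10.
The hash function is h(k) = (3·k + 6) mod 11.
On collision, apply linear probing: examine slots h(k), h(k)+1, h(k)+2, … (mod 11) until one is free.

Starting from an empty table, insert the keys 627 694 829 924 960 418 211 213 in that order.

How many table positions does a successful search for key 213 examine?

5

627: h=6 -> slot 6
694: h=9 -> slot 9
829: h=7 -> slot 7
924: h=6, probe 6,7,8 -> slot 8
960: h=4 -> slot 4
418: h=6, probe 6,7,8,9,10 -> slot 10
211: h=1 -> slot 1
213: h=7, probe 7,8,9,10,0 -> slot 0
Table: [213, 211, ∅, ∅, 960, ∅, 627, 829, 924, 694, 418]
Lookup 213: h=7, probe 7,8,9,10,0 → found at 0.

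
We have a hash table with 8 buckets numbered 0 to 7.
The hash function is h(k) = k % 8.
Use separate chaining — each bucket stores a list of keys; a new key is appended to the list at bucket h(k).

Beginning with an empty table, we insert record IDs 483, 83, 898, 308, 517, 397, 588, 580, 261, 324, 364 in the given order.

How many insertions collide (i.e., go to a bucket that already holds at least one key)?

7

Insert 483: h=3, bucket 3 empty -> new chain.
Insert 83: h=3, bucket 3 nonempty -> append to chain.
Insert 898: h=2, bucket 2 empty -> new chain.
Insert 308: h=4, bucket 4 empty -> new chain.
Insert 517: h=5, bucket 5 empty -> new chain.
Insert 397: h=5, bucket 5 nonempty -> append to chain.
Insert 588: h=4, bucket 4 nonempty -> append to chain.
Insert 580: h=4, bucket 4 nonempty -> append to chain.
Insert 261: h=5, bucket 5 nonempty -> append to chain.
Insert 324: h=4, bucket 4 nonempty -> append to chain.
Insert 364: h=4, bucket 4 nonempty -> append to chain.
Final buckets:
0: —
1: —
2: 898
3: 483 -> 83
4: 308 -> 588 -> 580 -> 324 -> 364
5: 517 -> 397 -> 261
6: —
7: —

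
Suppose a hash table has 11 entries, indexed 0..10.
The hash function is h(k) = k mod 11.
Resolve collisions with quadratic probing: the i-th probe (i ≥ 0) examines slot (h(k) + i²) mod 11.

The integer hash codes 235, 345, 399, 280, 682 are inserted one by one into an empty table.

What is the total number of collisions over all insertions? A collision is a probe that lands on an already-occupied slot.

2

Insert 235: h=4, slot 4 empty -> index 4.
Insert 345: h=4, slot 4 occupied -> index 5.
Insert 399: h=3, slot 3 empty -> index 3.
Insert 280: h=5, slot 5 occupied -> index 6.
Insert 682: h=0, slot 0 empty -> index 0.
Table: [682, -, -, 399, 235, 345, 280, -, -, -, -]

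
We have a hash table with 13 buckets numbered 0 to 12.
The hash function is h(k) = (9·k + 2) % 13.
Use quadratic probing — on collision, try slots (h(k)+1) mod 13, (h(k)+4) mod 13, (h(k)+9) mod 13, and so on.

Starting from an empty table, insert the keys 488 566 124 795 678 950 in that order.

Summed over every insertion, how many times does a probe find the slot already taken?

Insert 488: h=0, slot 0 empty -> index 0.
Insert 566: h=0, slot 0 occupied -> index 1.
Insert 124: h=0, slots 0,1 occupied -> index 4.
Insert 795: h=7, slot 7 empty -> index 7.
Insert 678: h=7, slot 7 occupied -> index 8.
Insert 950: h=11, slot 11 empty -> index 11.
Table: [488, 566, ., ., 124, ., ., 795, 678, ., ., 950, .]

4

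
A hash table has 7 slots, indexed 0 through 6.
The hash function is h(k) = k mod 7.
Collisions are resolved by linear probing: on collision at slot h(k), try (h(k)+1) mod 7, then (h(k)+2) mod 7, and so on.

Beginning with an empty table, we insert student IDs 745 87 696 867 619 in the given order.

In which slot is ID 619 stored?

745: h=3 → slot 3
87: h=3, probe 3,4 → slot 4
696: h=3, probe 3,4,5 → slot 5
867: h=6 → slot 6
619: h=3, probe 3,4,5,6,0 → slot 0
Table: [619, _, _, 745, 87, 696, 867]

0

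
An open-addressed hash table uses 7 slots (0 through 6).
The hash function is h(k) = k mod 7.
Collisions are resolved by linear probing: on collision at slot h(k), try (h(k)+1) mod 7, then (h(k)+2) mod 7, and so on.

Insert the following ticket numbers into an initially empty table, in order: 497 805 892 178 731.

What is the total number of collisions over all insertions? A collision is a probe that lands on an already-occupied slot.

Insert 497: h=0, slot 0 empty → index 0.
Insert 805: h=0, slot 0 occupied → index 1.
Insert 892: h=3, slot 3 empty → index 3.
Insert 178: h=3, slot 3 occupied → index 4.
Insert 731: h=3, slots 3,4 occupied → index 5.
Table: [497, 805, _, 892, 178, 731, _]

4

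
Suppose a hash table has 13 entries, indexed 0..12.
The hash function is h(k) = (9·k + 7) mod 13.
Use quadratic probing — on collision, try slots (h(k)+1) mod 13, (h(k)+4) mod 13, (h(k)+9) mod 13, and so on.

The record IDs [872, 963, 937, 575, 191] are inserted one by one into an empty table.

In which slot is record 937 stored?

Insert 872: h=3, slot 3 empty -> index 3.
Insert 963: h=3, slot 3 occupied -> index 4.
Insert 937: h=3, slots 3,4 occupied -> index 7.
Insert 575: h=8, slot 8 empty -> index 8.
Insert 191: h=10, slot 10 empty -> index 10.
Table: [∅, ∅, ∅, 872, 963, ∅, ∅, 937, 575, ∅, 191, ∅, ∅]

7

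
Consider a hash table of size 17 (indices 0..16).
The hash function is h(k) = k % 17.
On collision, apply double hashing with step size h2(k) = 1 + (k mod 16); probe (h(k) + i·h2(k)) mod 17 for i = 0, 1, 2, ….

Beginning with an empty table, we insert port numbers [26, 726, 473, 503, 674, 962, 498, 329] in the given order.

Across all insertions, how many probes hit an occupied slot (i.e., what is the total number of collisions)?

Insert 26: h=9, slot 9 empty → index 9.
Insert 726: h=12, slot 12 empty → index 12.
Insert 473: h=14, slot 14 empty → index 14.
Insert 503: h=10, slot 10 empty → index 10.
Insert 674: h=11, slot 11 empty → index 11.
Insert 962: h=10, h2=3, slot 10 occupied → index 13.
Insert 498: h=5, slot 5 empty → index 5.
Insert 329: h=6, slot 6 empty → index 6.
Table: [_, _, _, _, _, 498, 329, _, _, 26, 503, 674, 726, 962, 473, _, _]

1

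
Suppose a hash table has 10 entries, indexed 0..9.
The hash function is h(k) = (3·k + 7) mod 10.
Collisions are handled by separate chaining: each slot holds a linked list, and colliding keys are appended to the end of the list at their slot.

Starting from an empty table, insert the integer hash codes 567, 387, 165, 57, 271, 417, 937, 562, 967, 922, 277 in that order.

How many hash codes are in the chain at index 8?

Insert 567: h=8, bucket 8 empty -> new chain.
Insert 387: h=8, bucket 8 nonempty -> append to chain.
Insert 165: h=2, bucket 2 empty -> new chain.
Insert 57: h=8, bucket 8 nonempty -> append to chain.
Insert 271: h=0, bucket 0 empty -> new chain.
Insert 417: h=8, bucket 8 nonempty -> append to chain.
Insert 937: h=8, bucket 8 nonempty -> append to chain.
Insert 562: h=3, bucket 3 empty -> new chain.
Insert 967: h=8, bucket 8 nonempty -> append to chain.
Insert 922: h=3, bucket 3 nonempty -> append to chain.
Insert 277: h=8, bucket 8 nonempty -> append to chain.
Final buckets:
0: 271
1: —
2: 165
3: 562 -> 922
4: —
5: —
6: —
7: —
8: 567 -> 387 -> 57 -> 417 -> 937 -> 967 -> 277
9: —

7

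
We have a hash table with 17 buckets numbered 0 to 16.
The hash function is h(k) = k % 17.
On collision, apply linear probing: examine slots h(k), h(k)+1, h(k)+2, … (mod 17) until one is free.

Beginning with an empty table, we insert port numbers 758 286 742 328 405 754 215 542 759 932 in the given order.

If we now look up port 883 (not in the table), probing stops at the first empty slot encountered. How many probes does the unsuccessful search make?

Insert 758: h=10, slot 10 empty → index 10.
Insert 286: h=14, slot 14 empty → index 14.
Insert 742: h=11, slot 11 empty → index 11.
Insert 328: h=5, slot 5 empty → index 5.
Insert 405: h=14, slot 14 occupied → index 15.
Insert 754: h=6, slot 6 empty → index 6.
Insert 215: h=11, slot 11 occupied → index 12.
Insert 542: h=15, slot 15 occupied → index 16.
Insert 759: h=11, slots 11,12 occupied → index 13.
Insert 932: h=14, slots 14,15,16 occupied → index 0.
Table: [932, ∅, ∅, ∅, ∅, 328, 754, ∅, ∅, ∅, 758, 742, 215, 759, 286, 405, 542]
Lookup 883: h=16, probe 16,0,1 → slot 1 empty, not found.

3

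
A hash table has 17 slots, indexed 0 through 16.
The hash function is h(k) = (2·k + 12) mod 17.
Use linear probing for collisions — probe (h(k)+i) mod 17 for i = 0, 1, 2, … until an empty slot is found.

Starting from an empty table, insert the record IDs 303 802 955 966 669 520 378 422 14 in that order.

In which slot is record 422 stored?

9

Insert 303: h=6, slot 6 empty -> index 6.
Insert 802: h=1, slot 1 empty -> index 1.
Insert 955: h=1, slot 1 occupied -> index 2.
Insert 966: h=6, slot 6 occupied -> index 7.
Insert 669: h=7, slot 7 occupied -> index 8.
Insert 520: h=15, slot 15 empty -> index 15.
Insert 378: h=3, slot 3 empty -> index 3.
Insert 422: h=6, slots 6,7,8 occupied -> index 9.
Insert 14: h=6, slots 6,7,8,9 occupied -> index 10.
Table: [-, 802, 955, 378, -, -, 303, 966, 669, 422, 14, -, -, -, -, 520, -]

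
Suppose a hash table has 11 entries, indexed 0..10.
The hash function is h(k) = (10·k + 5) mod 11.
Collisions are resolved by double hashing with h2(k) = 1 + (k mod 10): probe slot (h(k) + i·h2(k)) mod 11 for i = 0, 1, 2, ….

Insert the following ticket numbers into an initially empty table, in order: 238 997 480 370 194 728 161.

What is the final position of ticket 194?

3

Insert 238: h=9, slot 9 empty => index 9.
Insert 997: h=9, h2=8, slot 9 occupied => index 6.
Insert 480: h=9, h2=1, slot 9 occupied => index 10.
Insert 370: h=9, h2=1, slots 9,10 occupied => index 0.
Insert 194: h=9, h2=5, slot 9 occupied => index 3.
Insert 728: h=3, h2=9, slot 3 occupied => index 1.
Insert 161: h=9, h2=2, slots 9,0 occupied => index 2.
Table: [370, 728, 161, 194, —, —, 997, —, —, 238, 480]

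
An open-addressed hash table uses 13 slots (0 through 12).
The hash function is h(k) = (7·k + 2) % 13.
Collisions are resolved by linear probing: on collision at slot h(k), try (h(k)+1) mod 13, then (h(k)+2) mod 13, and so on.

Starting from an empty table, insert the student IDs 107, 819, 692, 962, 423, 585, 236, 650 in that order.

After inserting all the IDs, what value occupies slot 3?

962

Insert 107: h=10, slot 10 empty → index 10.
Insert 819: h=2, slot 2 empty → index 2.
Insert 692: h=10, slot 10 occupied → index 11.
Insert 962: h=2, slot 2 occupied → index 3.
Insert 423: h=12, slot 12 empty → index 12.
Insert 585: h=2, slots 2,3 occupied → index 4.
Insert 236: h=3, slots 3,4 occupied → index 5.
Insert 650: h=2, slots 2,3,4,5 occupied → index 6.
Table: [∅, ∅, 819, 962, 585, 236, 650, ∅, ∅, ∅, 107, 692, 423]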